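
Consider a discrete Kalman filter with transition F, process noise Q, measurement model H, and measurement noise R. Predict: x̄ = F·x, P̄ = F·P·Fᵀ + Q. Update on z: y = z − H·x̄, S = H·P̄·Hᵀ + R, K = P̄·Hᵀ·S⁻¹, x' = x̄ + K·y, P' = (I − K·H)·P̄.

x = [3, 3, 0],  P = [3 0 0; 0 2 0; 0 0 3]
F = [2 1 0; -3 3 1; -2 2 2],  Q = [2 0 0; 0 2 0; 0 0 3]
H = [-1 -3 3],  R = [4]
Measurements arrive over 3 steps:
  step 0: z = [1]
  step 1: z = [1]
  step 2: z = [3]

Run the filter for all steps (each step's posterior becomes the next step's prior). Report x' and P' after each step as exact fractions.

step 0: x̄ = F·x = [9, 0, 0]
step 0: P̄ = F·P·Fᵀ + Q = [16 -12 -8; -12 50 36; -8 36 35]
step 0: y = z − H·x̄ = [10]
step 0: S = H·P̄·Hᵀ + R = [113]
step 0: K = P̄·Hᵀ·S⁻¹ = [-4/113; -30/113; 5/113]
step 0: x' = x̄ + K·y = [977/113, -300/113, 50/113]
step 0: P' = (I − K·H)·P̄ = [1792/113 -1476/113 -884/113; -1476/113 4750/113 4218/113; -884/113 4218/113 3930/113]
step 1: x̄ = F·x = [1654/113, -3781/113, -2454/113]
step 1: P̄ = F·P·Fᵀ + Q = [6240/113 1520/113 4280/113; 1520/113 120214/113 105640/113; 4280/113 105640/113 94851/113]
step 1: y = z − H·x̄ = [-2214/113]
step 1: S = H·P̄·Hᵀ + R = [24197/113]
step 1: K = P̄·Hᵀ·S⁻¹ = [2040/24197; -45242/24197; -36647/24197]
step 1: x' = x̄ + K·y = [314206/24197, 76787/24197, 192540/24197]
step 1: P' = (I − K·H)·P̄ = [1299360/24197 1142240/24197 1578080/24197; 1142240/24197 7628138/24197 7948562/24197; 1578080/24197 7948562/24197 8425726/24197]
step 2: x̄ = F·x = [705199/24197, -519717/24197, -89758/24197]
step 2: P̄ = F·P·Fᵀ + Q = [17442932/24197 29619696/24197 34552760/24197; 29619696/24197 106484174/24197 107673416/24197; 34552760/24197 107673416/24197 111311423/24197]
step 2: y = z − H·x̄ = [-512087/24197]
step 2: S = H·P̄·Hᵀ + R = [9980221/24197]
step 2: K = P̄·Hᵀ·S⁻¹ = [-2643740/9980221; -26051970/9980221; -23638739/9980221]
step 2: x' = x̄ + K·y = [346814347/9980221, 336983289/9980221, 463251075/9980221]
step 2: P' = (I − K·H)·P̄ = [6905606276/9980221 9370437528/9980221 11668781300/9980221; 9370437528/9980221 15870994282/9980221 18959737498/9980221; 11668781300/9980221 18959737498/9980221 22817812946/9980221]

step 0: x' = [977/113, -300/113, 50/113], P' = [1792/113 -1476/113 -884/113; -1476/113 4750/113 4218/113; -884/113 4218/113 3930/113]
step 1: x' = [314206/24197, 76787/24197, 192540/24197], P' = [1299360/24197 1142240/24197 1578080/24197; 1142240/24197 7628138/24197 7948562/24197; 1578080/24197 7948562/24197 8425726/24197]
step 2: x' = [346814347/9980221, 336983289/9980221, 463251075/9980221], P' = [6905606276/9980221 9370437528/9980221 11668781300/9980221; 9370437528/9980221 15870994282/9980221 18959737498/9980221; 11668781300/9980221 18959737498/9980221 22817812946/9980221]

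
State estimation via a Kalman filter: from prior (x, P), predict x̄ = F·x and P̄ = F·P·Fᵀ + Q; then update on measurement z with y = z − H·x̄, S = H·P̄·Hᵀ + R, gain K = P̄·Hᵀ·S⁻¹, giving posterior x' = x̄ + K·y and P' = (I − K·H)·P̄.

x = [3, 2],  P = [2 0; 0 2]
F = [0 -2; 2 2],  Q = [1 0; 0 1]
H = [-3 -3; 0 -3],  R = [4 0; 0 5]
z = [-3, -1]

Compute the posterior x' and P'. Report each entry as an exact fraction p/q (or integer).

x' = [3037/8291, 5282/8291]
P' = [7389/8291 -4165/8291; -4165/8291 4345/8291]

x̄ = F·x = [-4, 10]
P̄ = F·P·Fᵀ + Q = [9 -8; -8 17]
y = z − H·x̄ = [15, 29]
S = H·P̄·Hᵀ + R = [94 81; 81 158]
K = P̄·Hᵀ·S⁻¹ = [-2418/8291 2499/8291; -135/8291 -2607/8291]
x' = x̄ + K·y = [3037/8291, 5282/8291]
P' = (I − K·H)·P̄ = [7389/8291 -4165/8291; -4165/8291 4345/8291]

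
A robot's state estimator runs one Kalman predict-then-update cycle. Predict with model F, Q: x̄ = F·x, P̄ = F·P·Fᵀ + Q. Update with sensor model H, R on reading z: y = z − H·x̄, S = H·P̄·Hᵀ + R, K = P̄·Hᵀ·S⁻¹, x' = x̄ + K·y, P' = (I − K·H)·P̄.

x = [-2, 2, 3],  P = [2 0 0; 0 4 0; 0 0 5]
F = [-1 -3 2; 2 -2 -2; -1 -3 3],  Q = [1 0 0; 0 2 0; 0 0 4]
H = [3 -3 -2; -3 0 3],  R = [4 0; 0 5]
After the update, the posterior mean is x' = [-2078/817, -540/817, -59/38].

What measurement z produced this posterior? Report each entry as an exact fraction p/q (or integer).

z = [-3, 3]

x̄ = F·x = [2, -14, 5]
P̄ = F·P·Fᵀ + Q = [59 0 68; 0 46 -10; 68 -10 87]
S = H·P̄·Hᵀ + R = [361 57; 57 95]
K = P̄·Hᵀ·S⁻¹ = [62/817 195/817; -250/817 -108/817; 3/38 21/38]
x' − x̄ = [-3712/817, 10898/817, -249/38] = K·y
y = (KᵀK)⁻¹·Kᵀ·(x' − x̄) = [-41, -6]
z = y + H·x̄ = [-41, -6] + [38, 9] = [-3, 3]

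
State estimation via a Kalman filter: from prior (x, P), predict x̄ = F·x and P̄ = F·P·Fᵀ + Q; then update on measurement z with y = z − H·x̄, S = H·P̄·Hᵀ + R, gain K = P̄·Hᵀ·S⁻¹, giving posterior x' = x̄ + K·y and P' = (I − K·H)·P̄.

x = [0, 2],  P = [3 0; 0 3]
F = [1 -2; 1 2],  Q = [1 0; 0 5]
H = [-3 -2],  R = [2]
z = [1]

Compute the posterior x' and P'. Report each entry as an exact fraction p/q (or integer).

x' = [-191/59, 511/118]
P' = [494/59 -726/59; -726/59 2191/118]

x̄ = F·x = [-4, 4]
P̄ = F·P·Fᵀ + Q = [16 -9; -9 20]
y = z − H·x̄ = [-3]
S = H·P̄·Hᵀ + R = [118]
K = P̄·Hᵀ·S⁻¹ = [-15/59; -13/118]
x' = x̄ + K·y = [-191/59, 511/118]
P' = (I − K·H)·P̄ = [494/59 -726/59; -726/59 2191/118]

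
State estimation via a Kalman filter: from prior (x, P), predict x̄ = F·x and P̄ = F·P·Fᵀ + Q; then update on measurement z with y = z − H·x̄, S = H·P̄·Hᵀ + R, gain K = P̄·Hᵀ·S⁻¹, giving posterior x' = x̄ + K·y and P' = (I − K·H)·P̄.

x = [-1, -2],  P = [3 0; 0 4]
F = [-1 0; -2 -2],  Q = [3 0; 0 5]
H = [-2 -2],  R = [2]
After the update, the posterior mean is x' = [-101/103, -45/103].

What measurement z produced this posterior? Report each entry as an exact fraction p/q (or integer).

x̄ = F·x = [1, 6]
P̄ = F·P·Fᵀ + Q = [6 6; 6 33]
S = H·P̄·Hᵀ + R = [206]
K = P̄·Hᵀ·S⁻¹ = [-12/103; -39/103]
x' − x̄ = [-204/103, -663/103] = K·y
y = (KᵀK)⁻¹·Kᵀ·(x' − x̄) = [17]
z = y + H·x̄ = [17] + [-14] = [3]

z = [3]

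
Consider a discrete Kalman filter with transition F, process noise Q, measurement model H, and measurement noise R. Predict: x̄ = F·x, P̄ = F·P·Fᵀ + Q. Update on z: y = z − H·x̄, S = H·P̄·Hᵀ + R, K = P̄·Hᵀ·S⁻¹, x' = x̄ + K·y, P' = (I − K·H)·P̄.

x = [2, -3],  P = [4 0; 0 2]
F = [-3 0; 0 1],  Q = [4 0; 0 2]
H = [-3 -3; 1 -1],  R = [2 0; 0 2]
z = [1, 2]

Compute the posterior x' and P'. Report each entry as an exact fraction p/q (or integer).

x̄ = F·x = [-6, -3]
P̄ = F·P·Fᵀ + Q = [40 0; 0 4]
y = z − H·x̄ = [-26, 5]
S = H·P̄·Hᵀ + R = [398 -108; -108 46]
K = P̄·Hᵀ·S⁻¹ = [-300/1661 740/1661; -246/1661 -722/1661]
x' = x̄ + K·y = [1534/1661, -2197/1661]
P' = (I − K·H)·P̄ = [840/1661 -640/1661; -640/1661 804/1661]

x' = [1534/1661, -2197/1661]
P' = [840/1661 -640/1661; -640/1661 804/1661]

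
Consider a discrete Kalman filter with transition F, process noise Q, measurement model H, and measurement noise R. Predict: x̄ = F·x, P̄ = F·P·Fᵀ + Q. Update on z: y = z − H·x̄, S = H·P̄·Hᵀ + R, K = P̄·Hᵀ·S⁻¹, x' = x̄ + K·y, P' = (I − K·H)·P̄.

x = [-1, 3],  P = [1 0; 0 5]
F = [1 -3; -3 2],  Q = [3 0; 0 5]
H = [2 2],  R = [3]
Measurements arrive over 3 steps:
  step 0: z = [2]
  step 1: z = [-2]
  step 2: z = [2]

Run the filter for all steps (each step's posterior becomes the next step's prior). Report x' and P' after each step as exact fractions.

step 0: x̄ = F·x = [-10, 9]
step 0: P̄ = F·P·Fᵀ + Q = [49 -33; -33 34]
step 0: y = z − H·x̄ = [4]
step 0: S = H·P̄·Hᵀ + R = [71]
step 0: K = P̄·Hᵀ·S⁻¹ = [32/71; 2/71]
step 0: x' = x̄ + K·y = [-582/71, 647/71]
step 0: P' = (I − K·H)·P̄ = [2455/71 -2407/71; -2407/71 2410/71]
step 1: x̄ = F·x = [-2523/71, 3040/71]
step 1: P̄ = F·P·Fᵀ + Q = [38800/71 -48302/71; -48302/71 60974/71]
step 1: y = z − H·x̄ = [-1176/71]
step 1: S = H·P̄·Hᵀ + R = [12893/71]
step 1: K = P̄·Hᵀ·S⁻¹ = [-19004/12893; 25344/12893]
step 1: x' = x̄ + K·y = [-143385/12893, 132256/12893]
step 1: P' = (I − K·H)·P̄ = [1959104/12893 -1987610/12893; -1987610/12893 2025626/12893]
step 2: x̄ = F·x = [-540153/12893, 694667/12893]
step 2: P̄ = F·P·Fᵀ + Q = [32154077/12893 -39894778/12893; -39894778/12893 49650225/12893]
step 2: y = z − H·x̄ = [-283242/12893]
step 2: S = H·P̄·Hᵀ + R = [8097663/12893]
step 2: K = P̄·Hᵀ·S⁻¹ = [-15481402/8097663; 19510894/8097663]
step 2: x' = x̄ + K·y = [284555/2699221, 2556287/2699221]
step 2: P' = (I − K·H)·P̄ = [1605450379/8097663 -1628672482/8097663; -1628672482/8097663 1657938823/8097663]

step 0: x' = [-582/71, 647/71], P' = [2455/71 -2407/71; -2407/71 2410/71]
step 1: x' = [-143385/12893, 132256/12893], P' = [1959104/12893 -1987610/12893; -1987610/12893 2025626/12893]
step 2: x' = [284555/2699221, 2556287/2699221], P' = [1605450379/8097663 -1628672482/8097663; -1628672482/8097663 1657938823/8097663]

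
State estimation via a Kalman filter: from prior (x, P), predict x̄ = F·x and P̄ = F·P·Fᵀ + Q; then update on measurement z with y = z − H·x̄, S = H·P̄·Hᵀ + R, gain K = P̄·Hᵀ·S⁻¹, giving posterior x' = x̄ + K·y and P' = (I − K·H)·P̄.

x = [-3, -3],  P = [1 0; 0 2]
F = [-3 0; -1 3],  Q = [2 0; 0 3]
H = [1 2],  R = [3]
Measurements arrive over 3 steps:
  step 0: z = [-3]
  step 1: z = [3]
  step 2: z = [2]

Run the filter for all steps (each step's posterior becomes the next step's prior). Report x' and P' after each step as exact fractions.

step 0: x̄ = F·x = [9, -6]
step 0: P̄ = F·P·Fᵀ + Q = [11 3; 3 22]
step 0: y = z − H·x̄ = [0]
step 0: S = H·P̄·Hᵀ + R = [114]
step 0: K = P̄·Hᵀ·S⁻¹ = [17/114; 47/114]
step 0: x' = x̄ + K·y = [9, -6]
step 0: P' = (I − K·H)·P̄ = [965/114 -457/114; -457/114 299/114]
step 1: x̄ = F·x = [-27, -27]
step 1: P̄ = F·P·Fᵀ + Q = [2971/38 1168/19; 1168/19 3370/57]
step 1: y = z − H·x̄ = [84]
step 1: S = H·P̄·Hᵀ + R = [64247/114]
step 1: K = P̄·Hᵀ·S⁻¹ = [22929/64247; 20488/64247]
step 1: x' = x̄ + K·y = [191367/64247, -13677/64247]
step 1: P' = (I − K·H)·P̄ = [411355/64247 -171284/64247; -171284/64247 116374/64247]
step 2: x̄ = F·x = [-574101/64247, -232398/64247]
step 2: P̄ = F·P·Fᵀ + Q = [3830689/64247 2775621/64247; 2775621/64247 2679166/64247]
step 2: y = z − H·x̄ = [1167391/64247]
step 2: S = H·P̄·Hᵀ + R = [25842578/64247]
step 2: K = P̄·Hᵀ·S⁻¹ = [9381931/25842578; 8133953/25842578]
step 2: x' = x̄ + K·y = [-60452131/25842578, 54317557/25842578]
step 2: P' = (I − K·H)·P̄ = [170813423/25842578 -71333815/25842578; -71333815/25842578 47867837/25842578]

step 0: x' = [9, -6], P' = [965/114 -457/114; -457/114 299/114]
step 1: x' = [191367/64247, -13677/64247], P' = [411355/64247 -171284/64247; -171284/64247 116374/64247]
step 2: x' = [-60452131/25842578, 54317557/25842578], P' = [170813423/25842578 -71333815/25842578; -71333815/25842578 47867837/25842578]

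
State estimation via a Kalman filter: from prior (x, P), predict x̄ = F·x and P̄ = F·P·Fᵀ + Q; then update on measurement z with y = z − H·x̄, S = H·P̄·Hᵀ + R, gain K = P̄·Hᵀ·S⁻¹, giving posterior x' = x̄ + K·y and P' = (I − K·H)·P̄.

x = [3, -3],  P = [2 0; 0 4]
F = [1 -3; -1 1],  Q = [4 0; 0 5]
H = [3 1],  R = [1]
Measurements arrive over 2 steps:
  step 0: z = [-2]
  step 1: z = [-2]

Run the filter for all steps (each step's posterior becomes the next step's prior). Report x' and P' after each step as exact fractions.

step 0: x̄ = F·x = [12, -6]
step 0: P̄ = F·P·Fᵀ + Q = [42 -14; -14 11]
step 0: y = z − H·x̄ = [-32]
step 0: S = H·P̄·Hᵀ + R = [306]
step 0: K = P̄·Hᵀ·S⁻¹ = [56/153; -31/306]
step 0: x' = x̄ + K·y = [44/153, -422/153]
step 0: P' = (I − K·H)·P̄ = [154/153 -406/153; -406/153 2405/306]
step 1: x̄ = F·x = [1310/153, -466/153]
step 1: P̄ = F·P·Fᵀ + Q = [28049/306 -10771/306; -10771/306 5867/306]
step 1: y = z − H·x̄ = [-3770/153]
step 1: S = H·P̄·Hᵀ + R = [96994/153]
step 1: K = P̄·Hᵀ·S⁻¹ = [18344/48497; -13223/96994]
step 1: x' = x̄ + K·y = [-36770/48497, 15201/48497]
step 1: P' = (I − K·H)·P̄ = [93353/96994 -243371/96994; -243371/96994 358445/48497]

step 0: x' = [44/153, -422/153], P' = [154/153 -406/153; -406/153 2405/306]
step 1: x' = [-36770/48497, 15201/48497], P' = [93353/96994 -243371/96994; -243371/96994 358445/48497]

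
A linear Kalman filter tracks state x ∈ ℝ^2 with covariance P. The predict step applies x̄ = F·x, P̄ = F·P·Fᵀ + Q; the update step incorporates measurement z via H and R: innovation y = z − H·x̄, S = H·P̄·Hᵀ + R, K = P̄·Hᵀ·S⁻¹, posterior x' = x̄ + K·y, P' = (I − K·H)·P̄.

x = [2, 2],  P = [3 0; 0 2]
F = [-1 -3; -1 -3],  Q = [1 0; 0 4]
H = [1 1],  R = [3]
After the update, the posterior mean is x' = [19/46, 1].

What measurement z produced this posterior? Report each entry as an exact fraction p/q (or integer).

z = [2]

x̄ = F·x = [-8, -8]
P̄ = F·P·Fᵀ + Q = [22 21; 21 25]
S = H·P̄·Hᵀ + R = [92]
K = P̄·Hᵀ·S⁻¹ = [43/92; 1/2]
x' − x̄ = [387/46, 9] = K·y
y = (KᵀK)⁻¹·Kᵀ·(x' − x̄) = [18]
z = y + H·x̄ = [18] + [-16] = [2]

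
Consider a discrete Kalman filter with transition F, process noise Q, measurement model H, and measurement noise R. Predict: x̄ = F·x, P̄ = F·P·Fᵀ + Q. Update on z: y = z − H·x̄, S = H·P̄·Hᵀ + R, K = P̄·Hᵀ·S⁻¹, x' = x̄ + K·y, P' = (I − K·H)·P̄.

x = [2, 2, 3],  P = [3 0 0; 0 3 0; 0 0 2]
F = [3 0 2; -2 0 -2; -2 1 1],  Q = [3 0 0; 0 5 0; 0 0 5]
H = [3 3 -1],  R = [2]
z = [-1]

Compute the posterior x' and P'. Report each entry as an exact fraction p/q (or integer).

x' = [536/53, -508/53, 133/53]
P' = [3542/159 -3584/159 -226/159; -3584/159 3854/159 832/159; -226/159 832/159 1898/159]

x̄ = F·x = [12, -10, 1]
P̄ = F·P·Fᵀ + Q = [38 -26 -14; -26 25 8; -14 8 22]
y = z − H·x̄ = [-6]
S = H·P̄·Hᵀ + R = [159]
K = P̄·Hᵀ·S⁻¹ = [50/159; -11/159; -40/159]
x' = x̄ + K·y = [536/53, -508/53, 133/53]
P' = (I − K·H)·P̄ = [3542/159 -3584/159 -226/159; -3584/159 3854/159 832/159; -226/159 832/159 1898/159]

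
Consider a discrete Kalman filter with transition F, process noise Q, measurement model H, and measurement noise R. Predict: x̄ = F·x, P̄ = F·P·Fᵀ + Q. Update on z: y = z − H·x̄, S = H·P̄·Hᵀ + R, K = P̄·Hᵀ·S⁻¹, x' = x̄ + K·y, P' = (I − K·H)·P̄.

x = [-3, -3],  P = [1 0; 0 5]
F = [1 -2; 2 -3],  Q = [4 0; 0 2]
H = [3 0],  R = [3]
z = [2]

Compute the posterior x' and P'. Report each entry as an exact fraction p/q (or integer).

x' = [53/76, 1/19]
P' = [25/76 8/19; 8/19 201/19]

x̄ = F·x = [3, 3]
P̄ = F·P·Fᵀ + Q = [25 32; 32 51]
y = z − H·x̄ = [-7]
S = H·P̄·Hᵀ + R = [228]
K = P̄·Hᵀ·S⁻¹ = [25/76; 8/19]
x' = x̄ + K·y = [53/76, 1/19]
P' = (I − K·H)·P̄ = [25/76 8/19; 8/19 201/19]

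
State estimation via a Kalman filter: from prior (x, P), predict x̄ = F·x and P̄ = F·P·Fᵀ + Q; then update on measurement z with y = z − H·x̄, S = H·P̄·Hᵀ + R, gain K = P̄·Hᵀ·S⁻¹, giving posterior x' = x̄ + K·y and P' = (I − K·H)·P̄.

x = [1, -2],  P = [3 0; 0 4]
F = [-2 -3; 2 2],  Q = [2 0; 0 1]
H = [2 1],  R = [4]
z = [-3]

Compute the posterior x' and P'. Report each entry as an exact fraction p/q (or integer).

x̄ = F·x = [4, -2]
P̄ = F·P·Fᵀ + Q = [50 -36; -36 29]
y = z − H·x̄ = [-9]
S = H·P̄·Hᵀ + R = [89]
K = P̄·Hᵀ·S⁻¹ = [64/89; -43/89]
x' = x̄ + K·y = [-220/89, 209/89]
P' = (I − K·H)·P̄ = [354/89 -452/89; -452/89 732/89]

x' = [-220/89, 209/89]
P' = [354/89 -452/89; -452/89 732/89]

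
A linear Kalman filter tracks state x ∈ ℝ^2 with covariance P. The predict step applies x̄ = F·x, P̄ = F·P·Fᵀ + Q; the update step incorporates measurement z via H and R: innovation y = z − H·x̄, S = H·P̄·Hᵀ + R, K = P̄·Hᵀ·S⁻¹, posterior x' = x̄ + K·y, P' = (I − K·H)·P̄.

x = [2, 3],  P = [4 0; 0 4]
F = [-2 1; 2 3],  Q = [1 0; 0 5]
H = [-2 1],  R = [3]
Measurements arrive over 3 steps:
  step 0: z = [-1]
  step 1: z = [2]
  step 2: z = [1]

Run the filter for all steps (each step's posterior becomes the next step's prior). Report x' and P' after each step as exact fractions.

step 0: x̄ = F·x = [-1, 13]
step 0: P̄ = F·P·Fᵀ + Q = [21 -4; -4 57]
step 0: y = z − H·x̄ = [-16]
step 0: S = H·P̄·Hᵀ + R = [160]
step 0: K = P̄·Hᵀ·S⁻¹ = [-23/80; 13/32]
step 0: x' = x̄ + K·y = [18/5, 13/2]
step 0: P' = (I − K·H)·P̄ = [311/40 235/16; 235/16 979/32]
step 1: x̄ = F·x = [-7/10, 267/10]
step 1: P̄ = F·P·Fᵀ + Q = [631/160 309/160; 309/160 78031/160]
step 1: y = z − H·x̄ = [-261/10]
step 1: S = H·P̄·Hᵀ + R = [79799/160]
step 1: K = P̄·Hᵀ·S⁻¹ = [-953/79799; 77413/79799]
step 1: x' = x̄ + K·y = [-30986/79799, 110154/79799]
step 1: P' = (I − K·H)·P̄ = [309031/79799 615203/79799; 615203/79799 1462645/79799]
step 2: x̄ = F·x = [172126/79799, 268490/79799]
step 2: P̄ = F·P·Fᵀ + Q = [317756/79799 690999/79799; 690999/79799 22181360/79799]
step 2: y = z − H·x̄ = [155561/79799]
step 2: S = H·P̄·Hᵀ + R = [20927785/79799]
step 2: K = P̄·Hᵀ·S⁻¹ = [55487/20927785; 20799362/20927785]
step 2: x' = x̄ + K·y = [45249283/20927785, 110959668/20927785]
step 2: P' = (I − K·H)·P̄ = [83294909/20927785 166756279/20927785; 166756279/20927785 395910644/20927785]

step 0: x' = [18/5, 13/2], P' = [311/40 235/16; 235/16 979/32]
step 1: x' = [-30986/79799, 110154/79799], P' = [309031/79799 615203/79799; 615203/79799 1462645/79799]
step 2: x' = [45249283/20927785, 110959668/20927785], P' = [83294909/20927785 166756279/20927785; 166756279/20927785 395910644/20927785]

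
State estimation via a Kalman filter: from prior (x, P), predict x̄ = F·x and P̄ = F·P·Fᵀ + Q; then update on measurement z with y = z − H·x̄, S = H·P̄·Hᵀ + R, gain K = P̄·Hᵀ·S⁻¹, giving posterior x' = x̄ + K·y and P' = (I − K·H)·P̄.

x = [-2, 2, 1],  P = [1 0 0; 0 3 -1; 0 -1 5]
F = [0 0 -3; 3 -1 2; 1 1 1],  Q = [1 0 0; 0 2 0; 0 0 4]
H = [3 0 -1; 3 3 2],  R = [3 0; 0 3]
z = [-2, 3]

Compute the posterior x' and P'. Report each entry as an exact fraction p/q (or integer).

x' = [1911/7123, -9334/7123, 20101/7123]
P' = [5908/7123 -13254/7123 22713/14246; -13254/7123 38135/7123 -34827/7123; 22713/14246 -34827/7123 144825/28492]

x̄ = F·x = [-3, -6, 1]
P̄ = F·P·Fᵀ + Q = [46 -33 -12; -33 38 9; -12 9 11]
y = z − H·x̄ = [8, 28]
S = H·P̄·Hᵀ + R = [500 32; 32 173]
K = P̄·Hᵀ·S⁻¹ = [4245/14246 225/7123; -1645/7123 1663/7123; -2849/28492 667/7123]
x' = x̄ + K·y = [1911/7123, -9334/7123, 20101/7123]
P' = (I − K·H)·P̄ = [5908/7123 -13254/7123 22713/14246; -13254/7123 38135/7123 -34827/7123; 22713/14246 -34827/7123 144825/28492]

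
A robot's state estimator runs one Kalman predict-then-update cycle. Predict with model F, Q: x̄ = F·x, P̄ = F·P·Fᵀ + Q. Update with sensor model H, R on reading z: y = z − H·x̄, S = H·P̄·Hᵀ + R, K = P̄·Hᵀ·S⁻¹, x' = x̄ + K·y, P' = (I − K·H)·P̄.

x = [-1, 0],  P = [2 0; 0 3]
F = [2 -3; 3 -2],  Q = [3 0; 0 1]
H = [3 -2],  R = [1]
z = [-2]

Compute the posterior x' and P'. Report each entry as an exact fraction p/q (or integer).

x̄ = F·x = [-2, -3]
P̄ = F·P·Fᵀ + Q = [38 30; 30 31]
y = z − H·x̄ = [-2]
S = H·P̄·Hᵀ + R = [107]
K = P̄·Hᵀ·S⁻¹ = [54/107; 28/107]
x' = x̄ + K·y = [-322/107, -377/107]
P' = (I − K·H)·P̄ = [1150/107 1698/107; 1698/107 2533/107]

x' = [-322/107, -377/107]
P' = [1150/107 1698/107; 1698/107 2533/107]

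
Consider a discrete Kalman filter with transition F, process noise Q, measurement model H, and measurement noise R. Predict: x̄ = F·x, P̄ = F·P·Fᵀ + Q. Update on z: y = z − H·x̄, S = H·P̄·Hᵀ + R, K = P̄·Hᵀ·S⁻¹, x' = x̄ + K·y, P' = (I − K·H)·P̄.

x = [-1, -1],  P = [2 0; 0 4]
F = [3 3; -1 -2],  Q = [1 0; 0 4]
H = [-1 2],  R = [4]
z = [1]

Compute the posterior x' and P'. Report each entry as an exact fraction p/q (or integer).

x̄ = F·x = [-6, 3]
P̄ = F·P·Fᵀ + Q = [55 -30; -30 22]
y = z − H·x̄ = [-11]
S = H·P̄·Hᵀ + R = [267]
K = P̄·Hᵀ·S⁻¹ = [-115/267; 74/267]
x' = x̄ + K·y = [-337/267, -13/267]
P' = (I − K·H)·P̄ = [1460/267 500/267; 500/267 398/267]

x' = [-337/267, -13/267]
P' = [1460/267 500/267; 500/267 398/267]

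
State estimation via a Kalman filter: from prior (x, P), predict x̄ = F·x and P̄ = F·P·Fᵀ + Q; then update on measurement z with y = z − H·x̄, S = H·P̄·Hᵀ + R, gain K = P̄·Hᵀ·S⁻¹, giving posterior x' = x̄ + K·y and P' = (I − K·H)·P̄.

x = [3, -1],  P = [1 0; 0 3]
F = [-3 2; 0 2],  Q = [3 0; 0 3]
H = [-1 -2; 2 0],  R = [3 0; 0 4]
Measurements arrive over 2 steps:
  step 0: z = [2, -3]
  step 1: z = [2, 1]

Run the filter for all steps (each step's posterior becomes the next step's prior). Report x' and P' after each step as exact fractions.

step 0: x̄ = F·x = [-11, -2]
step 0: P̄ = F·P·Fᵀ + Q = [24 12; 12 15]
step 0: y = z − H·x̄ = [-13, 19]
step 0: S = H·P̄·Hᵀ + R = [135 -96; -96 100]
step 0: K = P̄·Hᵀ·S⁻¹ = [-16/357 52/119; -158/357 -22/119]
step 0: x' = x̄ + K·y = [-755/357, 86/357]
step 0: P' = (I − K·H)·P̄ = [104/119 -44/119; -44/119 101/119]
step 1: x̄ = F·x = [2437/357, 172/357]
step 1: P̄ = F·P·Fᵀ + Q = [2225/119 668/119; 668/119 761/119]
step 1: y = z − H·x̄ = [1165/119, -4517/357]
step 1: S = H·P̄·Hᵀ + R = [8298/119 -7122/119; -7122/119 9376/119]
step 1: K = P̄·Hᵀ·S⁻¹ = [-1187/18963 5399/12642; -2572/6321 -351/2107]
step 1: x' = x̄ + K·y = [30719/37926, -2937/2107]
step 1: P' = (I − K·H)·P̄ = [5399/6321 -702/2107; -702/2107 1637/2107]

step 0: x' = [-755/357, 86/357], P' = [104/119 -44/119; -44/119 101/119]
step 1: x' = [30719/37926, -2937/2107], P' = [5399/6321 -702/2107; -702/2107 1637/2107]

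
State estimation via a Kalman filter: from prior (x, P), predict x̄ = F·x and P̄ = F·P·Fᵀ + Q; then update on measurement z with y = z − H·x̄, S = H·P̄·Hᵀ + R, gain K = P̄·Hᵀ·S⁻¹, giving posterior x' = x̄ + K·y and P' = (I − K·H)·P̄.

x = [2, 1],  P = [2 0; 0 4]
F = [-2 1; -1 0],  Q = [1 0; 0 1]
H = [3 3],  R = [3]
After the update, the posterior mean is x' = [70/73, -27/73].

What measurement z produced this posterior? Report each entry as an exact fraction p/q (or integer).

z = [2]

x̄ = F·x = [-3, -2]
P̄ = F·P·Fᵀ + Q = [13 4; 4 3]
S = H·P̄·Hᵀ + R = [219]
K = P̄·Hᵀ·S⁻¹ = [17/73; 7/73]
x' − x̄ = [289/73, 119/73] = K·y
y = (KᵀK)⁻¹·Kᵀ·(x' − x̄) = [17]
z = y + H·x̄ = [17] + [-15] = [2]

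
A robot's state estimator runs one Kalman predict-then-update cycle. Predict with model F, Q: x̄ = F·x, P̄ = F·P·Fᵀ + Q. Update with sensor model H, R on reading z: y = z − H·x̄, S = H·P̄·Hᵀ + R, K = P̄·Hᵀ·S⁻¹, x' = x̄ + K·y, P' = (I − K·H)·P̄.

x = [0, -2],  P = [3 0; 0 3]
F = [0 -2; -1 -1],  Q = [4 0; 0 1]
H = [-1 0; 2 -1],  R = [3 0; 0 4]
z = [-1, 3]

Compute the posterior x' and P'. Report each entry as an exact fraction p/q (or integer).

x̄ = F·x = [4, 2]
P̄ = F·P·Fᵀ + Q = [16 6; 6 7]
y = z − H·x̄ = [3, -3]
S = H·P̄·Hᵀ + R = [19 -26; -26 51]
K = P̄·Hᵀ·S⁻¹ = [-140/293 78/293; -176/293 -61/293]
x' = x̄ + K·y = [518/293, 241/293]
P' = (I − K·H)·P̄ = [420/293 528/293; 528/293 1300/293]

x' = [518/293, 241/293]
P' = [420/293 528/293; 528/293 1300/293]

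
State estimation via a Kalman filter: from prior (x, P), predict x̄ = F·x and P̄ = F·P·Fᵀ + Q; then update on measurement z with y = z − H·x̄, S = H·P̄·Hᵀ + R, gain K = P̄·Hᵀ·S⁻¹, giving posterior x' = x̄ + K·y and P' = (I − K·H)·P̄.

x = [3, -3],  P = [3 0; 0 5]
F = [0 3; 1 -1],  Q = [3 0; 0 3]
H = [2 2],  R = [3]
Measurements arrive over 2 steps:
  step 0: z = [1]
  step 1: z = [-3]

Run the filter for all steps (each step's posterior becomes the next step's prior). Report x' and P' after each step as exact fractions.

step 0: x̄ = F·x = [-9, 6]
step 0: P̄ = F·P·Fᵀ + Q = [48 -15; -15 11]
step 0: y = z − H·x̄ = [7]
step 0: S = H·P̄·Hᵀ + R = [119]
step 0: K = P̄·Hᵀ·S⁻¹ = [66/119; -8/119]
step 0: x' = x̄ + K·y = [-87/17, 94/17]
step 0: P' = (I − K·H)·P̄ = [1356/119 -1257/119; -1257/119 1245/119]
step 1: x̄ = F·x = [282/17, -181/17]
step 1: P̄ = F·P·Fᵀ + Q = [11562/119 -7506/119; -7506/119 5472/119]
step 1: y = z − H·x̄ = [-253/17]
step 1: S = H·P̄·Hᵀ + R = [8445/119]
step 1: K = P̄·Hᵀ·S⁻¹ = [2704/2815; -1356/2815]
step 1: x' = x̄ + K·y = [6454/2815, -9791/2815]
step 1: P' = (I − K·H)·P̄ = [89178/2815 -85122/2815; -85122/2815 83088/2815]

step 0: x' = [-87/17, 94/17], P' = [1356/119 -1257/119; -1257/119 1245/119]
step 1: x' = [6454/2815, -9791/2815], P' = [89178/2815 -85122/2815; -85122/2815 83088/2815]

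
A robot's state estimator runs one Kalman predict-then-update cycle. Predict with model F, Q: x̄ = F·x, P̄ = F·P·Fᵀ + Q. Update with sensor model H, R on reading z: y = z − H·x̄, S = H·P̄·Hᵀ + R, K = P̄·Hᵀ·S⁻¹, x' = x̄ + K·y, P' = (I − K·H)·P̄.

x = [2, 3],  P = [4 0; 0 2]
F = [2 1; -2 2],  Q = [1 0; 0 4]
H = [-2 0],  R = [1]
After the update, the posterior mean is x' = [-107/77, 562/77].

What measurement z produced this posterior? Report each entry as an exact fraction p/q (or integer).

z = [3]

x̄ = F·x = [7, 2]
P̄ = F·P·Fᵀ + Q = [19 -12; -12 28]
S = H·P̄·Hᵀ + R = [77]
K = P̄·Hᵀ·S⁻¹ = [-38/77; 24/77]
x' − x̄ = [-646/77, 408/77] = K·y
y = (KᵀK)⁻¹·Kᵀ·(x' − x̄) = [17]
z = y + H·x̄ = [17] + [-14] = [3]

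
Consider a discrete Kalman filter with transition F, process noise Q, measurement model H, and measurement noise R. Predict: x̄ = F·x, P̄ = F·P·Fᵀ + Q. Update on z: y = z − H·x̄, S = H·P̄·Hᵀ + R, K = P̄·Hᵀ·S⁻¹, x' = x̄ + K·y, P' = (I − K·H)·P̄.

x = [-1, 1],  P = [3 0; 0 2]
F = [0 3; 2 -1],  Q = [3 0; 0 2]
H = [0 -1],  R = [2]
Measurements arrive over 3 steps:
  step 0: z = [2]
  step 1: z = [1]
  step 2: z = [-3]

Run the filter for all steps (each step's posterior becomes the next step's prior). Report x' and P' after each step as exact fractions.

step 0: x̄ = F·x = [3, -3]
step 0: P̄ = F·P·Fᵀ + Q = [21 -6; -6 16]
step 0: y = z − H·x̄ = [-1]
step 0: S = H·P̄·Hᵀ + R = [18]
step 0: K = P̄·Hᵀ·S⁻¹ = [1/3; -8/9]
step 0: x' = x̄ + K·y = [8/3, -19/9]
step 0: P' = (I − K·H)·P̄ = [19 -2/3; -2/3 16/9]
step 1: x̄ = F·x = [-19/3, 67/9]
step 1: P̄ = F·P·Fᵀ + Q = [19 -28/3; -28/3 742/9]
step 1: y = z − H·x̄ = [76/9]
step 1: S = H·P̄·Hᵀ + R = [760/9]
step 1: K = P̄·Hᵀ·S⁻¹ = [21/190; -371/380]
step 1: x' = x̄ + K·y = [-27/5, -4/5]
step 1: P' = (I − K·H)·P̄ = [1707/95 -21/95; -21/95 371/190]
step 2: x̄ = F·x = [-12/5, -10]
step 2: P̄ = F·P·Fᵀ + Q = [3909/190 -273/38; -273/38 2915/38]
step 2: y = z − H·x̄ = [-13]
step 2: S = H·P̄·Hᵀ + R = [2991/38]
step 2: K = P̄·Hᵀ·S⁻¹ = [91/997; -2915/2991]
step 2: x' = x̄ + K·y = [-17879/4985, 7985/2991]
step 2: P' = (I − K·H)·P̄ = [99291/4985 -182/997; -182/997 5830/2991]

step 0: x' = [8/3, -19/9], P' = [19 -2/3; -2/3 16/9]
step 1: x' = [-27/5, -4/5], P' = [1707/95 -21/95; -21/95 371/190]
step 2: x' = [-17879/4985, 7985/2991], P' = [99291/4985 -182/997; -182/997 5830/2991]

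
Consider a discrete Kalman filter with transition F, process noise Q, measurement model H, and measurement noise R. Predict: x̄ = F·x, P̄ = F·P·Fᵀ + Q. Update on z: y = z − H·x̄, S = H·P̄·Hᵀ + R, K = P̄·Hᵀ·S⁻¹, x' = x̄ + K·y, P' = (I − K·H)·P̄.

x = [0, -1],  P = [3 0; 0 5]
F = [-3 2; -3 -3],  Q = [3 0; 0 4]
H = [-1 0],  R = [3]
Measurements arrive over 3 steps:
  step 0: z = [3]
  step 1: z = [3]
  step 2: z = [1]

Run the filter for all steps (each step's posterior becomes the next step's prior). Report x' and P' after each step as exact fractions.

step 0: x' = [-156/53, 162/53], P' = [150/53 -9/53; -9/53 4019/53]
step 1: x' = [-50703/17852, 402885/17852], P' = [53079/17852 -68373/17852; -68373/17852 2854487/17852]
step 2: x' = [-9896054/12823247, 162275484/12823247], P' = [38309073/12823247 -50562990/12823247; -50562990/12823247 2051614718/12823247]

step 0: x̄ = F·x = [-2, 3]
step 0: P̄ = F·P·Fᵀ + Q = [50 -3; -3 76]
step 0: y = z − H·x̄ = [1]
step 0: S = H·P̄·Hᵀ + R = [53]
step 0: K = P̄·Hᵀ·S⁻¹ = [-50/53; 3/53]
step 0: x' = x̄ + K·y = [-156/53, 162/53]
step 0: P' = (I − K·H)·P̄ = [150/53 -9/53; -9/53 4019/53]
step 1: x̄ = F·x = [792/53, -18/53]
step 1: P̄ = F·P·Fᵀ + Q = [17693/53 -22791/53; -22791/53 37571/53]
step 1: y = z − H·x̄ = [951/53]
step 1: S = H·P̄·Hᵀ + R = [17852/53]
step 1: K = P̄·Hᵀ·S⁻¹ = [-17693/17852; 22791/17852]
step 1: x' = x̄ + K·y = [-50703/17852, 402885/17852]
step 1: P' = (I − K·H)·P̄ = [53079/17852 -68373/17852; -68373/17852 2854487/17852]
step 2: x̄ = F·x = [957879/17852, -528273/8926]
step 2: P̄ = F·P·Fᵀ + Q = [12769691/17852 -8427165/8926; -8427165/8926 6252197/4463]
step 2: y = z − H·x̄ = [975731/17852]
step 2: S = H·P̄·Hᵀ + R = [12823247/17852]
step 2: K = P̄·Hᵀ·S⁻¹ = [-12769691/12823247; 16854330/12823247]
step 2: x' = x̄ + K·y = [-9896054/12823247, 162275484/12823247]
step 2: P' = (I − K·H)·P̄ = [38309073/12823247 -50562990/12823247; -50562990/12823247 2051614718/12823247]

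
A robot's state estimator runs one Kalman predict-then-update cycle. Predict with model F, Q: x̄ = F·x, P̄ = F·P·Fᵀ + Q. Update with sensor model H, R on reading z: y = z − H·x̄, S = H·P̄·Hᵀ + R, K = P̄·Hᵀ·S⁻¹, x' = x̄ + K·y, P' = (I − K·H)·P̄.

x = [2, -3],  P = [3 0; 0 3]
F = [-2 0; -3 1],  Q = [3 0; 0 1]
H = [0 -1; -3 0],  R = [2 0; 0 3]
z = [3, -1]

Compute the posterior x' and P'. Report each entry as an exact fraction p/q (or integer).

x' = [7/26, -41/13]
P' = [57/182 6/91; 6/91 454/273]

x̄ = F·x = [-4, -9]
P̄ = F·P·Fᵀ + Q = [15 18; 18 31]
y = z − H·x̄ = [-6, -13]
S = H·P̄·Hᵀ + R = [33 54; 54 138]
K = P̄·Hᵀ·S⁻¹ = [-3/91 -57/182; -227/273 -6/91]
x' = x̄ + K·y = [7/26, -41/13]
P' = (I − K·H)·P̄ = [57/182 6/91; 6/91 454/273]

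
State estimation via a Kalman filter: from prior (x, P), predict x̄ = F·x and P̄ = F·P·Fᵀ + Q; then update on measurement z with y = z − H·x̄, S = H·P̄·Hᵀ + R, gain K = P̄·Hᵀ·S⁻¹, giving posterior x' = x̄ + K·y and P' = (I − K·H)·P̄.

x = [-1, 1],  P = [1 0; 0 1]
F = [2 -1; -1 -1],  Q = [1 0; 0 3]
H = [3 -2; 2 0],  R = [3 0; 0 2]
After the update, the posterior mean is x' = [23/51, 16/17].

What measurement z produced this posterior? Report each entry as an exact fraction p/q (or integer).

z = [-1, 2]

x̄ = F·x = [-3, 0]
P̄ = F·P·Fᵀ + Q = [6 -1; -1 5]
S = H·P̄·Hᵀ + R = [89 40; 40 26]
K = P̄·Hᵀ·S⁻¹ = [20/357 134/357; -43/119 57/119]
x' − x̄ = [176/51, 16/17] = K·y
y = (KᵀK)⁻¹·Kᵀ·(x' − x̄) = [8, 8]
z = y + H·x̄ = [8, 8] + [-9, -6] = [-1, 2]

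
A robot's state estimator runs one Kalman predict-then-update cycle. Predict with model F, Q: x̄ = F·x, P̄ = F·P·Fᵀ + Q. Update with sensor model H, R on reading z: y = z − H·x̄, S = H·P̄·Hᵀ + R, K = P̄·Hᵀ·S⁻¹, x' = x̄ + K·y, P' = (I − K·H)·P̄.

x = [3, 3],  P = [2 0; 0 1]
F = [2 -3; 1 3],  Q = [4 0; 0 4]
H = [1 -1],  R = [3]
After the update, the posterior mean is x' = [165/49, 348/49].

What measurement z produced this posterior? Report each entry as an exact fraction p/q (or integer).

x̄ = F·x = [-3, 12]
P̄ = F·P·Fᵀ + Q = [21 -5; -5 15]
S = H·P̄·Hᵀ + R = [49]
K = P̄·Hᵀ·S⁻¹ = [26/49; -20/49]
x' − x̄ = [312/49, -240/49] = K·y
y = (KᵀK)⁻¹·Kᵀ·(x' − x̄) = [12]
z = y + H·x̄ = [12] + [-15] = [-3]

z = [-3]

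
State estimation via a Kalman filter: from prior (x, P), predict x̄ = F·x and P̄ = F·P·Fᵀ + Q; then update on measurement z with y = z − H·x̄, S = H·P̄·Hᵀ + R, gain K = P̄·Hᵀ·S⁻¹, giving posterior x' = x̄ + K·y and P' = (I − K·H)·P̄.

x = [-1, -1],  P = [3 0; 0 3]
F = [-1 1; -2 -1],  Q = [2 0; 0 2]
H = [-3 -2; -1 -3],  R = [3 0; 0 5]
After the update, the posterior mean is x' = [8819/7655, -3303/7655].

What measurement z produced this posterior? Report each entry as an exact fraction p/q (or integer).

z = [-3, 1]

x̄ = F·x = [0, 3]
P̄ = F·P·Fᵀ + Q = [8 3; 3 17]
S = H·P̄·Hᵀ + R = [179 159; 159 184]
K = P̄·Hᵀ·S⁻¹ = [-2817/7655 1727/7655; 674/7655 -2829/7655]
x' − x̄ = [8819/7655, -26268/7655] = K·y
y = (KᵀK)⁻¹·Kᵀ·(x' − x̄) = [3, 10]
z = y + H·x̄ = [3, 10] + [-6, -9] = [-3, 1]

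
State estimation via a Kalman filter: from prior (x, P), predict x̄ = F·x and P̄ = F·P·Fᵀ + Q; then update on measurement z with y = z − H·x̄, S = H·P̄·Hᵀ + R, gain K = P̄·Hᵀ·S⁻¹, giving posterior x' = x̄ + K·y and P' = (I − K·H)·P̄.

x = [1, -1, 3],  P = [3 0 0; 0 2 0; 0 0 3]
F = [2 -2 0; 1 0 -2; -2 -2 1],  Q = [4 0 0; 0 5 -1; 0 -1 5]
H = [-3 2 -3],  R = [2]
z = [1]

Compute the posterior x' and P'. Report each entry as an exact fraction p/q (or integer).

x' = [356/281, -429/281, -725/281]
P' = [5592/281 3150/281 -3476/281; 3150/281 7519/562 -664/281; -3476/281 -664/281 3066/281]

x̄ = F·x = [4, -5, 3]
P̄ = F·P·Fᵀ + Q = [24 6 -4; 6 20 -13; -4 -13 28]
y = z − H·x̄ = [32]
S = H·P̄·Hᵀ + R = [562]
K = P̄·Hᵀ·S⁻¹ = [-24/281; 61/562; -49/281]
x' = x̄ + K·y = [356/281, -429/281, -725/281]
P' = (I − K·H)·P̄ = [5592/281 3150/281 -3476/281; 3150/281 7519/562 -664/281; -3476/281 -664/281 3066/281]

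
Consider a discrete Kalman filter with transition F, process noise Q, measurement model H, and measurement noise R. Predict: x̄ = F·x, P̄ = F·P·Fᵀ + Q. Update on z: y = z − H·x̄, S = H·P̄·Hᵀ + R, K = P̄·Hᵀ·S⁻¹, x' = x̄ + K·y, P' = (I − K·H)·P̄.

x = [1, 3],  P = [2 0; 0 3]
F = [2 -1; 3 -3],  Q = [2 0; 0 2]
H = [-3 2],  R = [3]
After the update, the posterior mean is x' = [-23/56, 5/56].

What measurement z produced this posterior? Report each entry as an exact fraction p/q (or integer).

x̄ = F·x = [-1, -6]
P̄ = F·P·Fᵀ + Q = [13 21; 21 47]
S = H·P̄·Hᵀ + R = [56]
K = P̄·Hᵀ·S⁻¹ = [3/56; 31/56]
x' − x̄ = [33/56, 341/56] = K·y
y = (KᵀK)⁻¹·Kᵀ·(x' − x̄) = [11]
z = y + H·x̄ = [11] + [-9] = [2]

z = [2]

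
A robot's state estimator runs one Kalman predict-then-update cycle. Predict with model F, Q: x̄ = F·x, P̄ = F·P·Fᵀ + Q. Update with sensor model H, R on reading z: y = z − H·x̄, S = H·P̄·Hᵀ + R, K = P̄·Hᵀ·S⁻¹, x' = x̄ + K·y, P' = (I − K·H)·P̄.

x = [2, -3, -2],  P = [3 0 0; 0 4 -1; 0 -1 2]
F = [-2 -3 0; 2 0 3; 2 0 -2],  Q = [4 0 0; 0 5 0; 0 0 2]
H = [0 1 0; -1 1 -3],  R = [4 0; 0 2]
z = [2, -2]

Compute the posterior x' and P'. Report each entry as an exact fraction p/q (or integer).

x̄ = F·x = [5, -2, 8]
P̄ = F·P·Fᵀ + Q = [52 -3 -18; -3 35 0; -18 0 22]
y = z − H·x̄ = [4, 29]
S = H·P̄·Hᵀ + R = [39 38; 38 185]
K = P̄·Hᵀ·S⁻¹ = [-517/5771 75/5771; 5031/5771 152/5771; 1824/5771 -1872/5771]
x' = x̄ + K·y = [28962/5771, 12990/5771, -824/5771]
P' = (I − K·H)·P̄ = [298616/5771 -2068/5771 -100278/5771; -2068/5771 20124/5771 7296/5771; -100278/5771 7296/5771 37106/5771]

x' = [28962/5771, 12990/5771, -824/5771]
P' = [298616/5771 -2068/5771 -100278/5771; -2068/5771 20124/5771 7296/5771; -100278/5771 7296/5771 37106/5771]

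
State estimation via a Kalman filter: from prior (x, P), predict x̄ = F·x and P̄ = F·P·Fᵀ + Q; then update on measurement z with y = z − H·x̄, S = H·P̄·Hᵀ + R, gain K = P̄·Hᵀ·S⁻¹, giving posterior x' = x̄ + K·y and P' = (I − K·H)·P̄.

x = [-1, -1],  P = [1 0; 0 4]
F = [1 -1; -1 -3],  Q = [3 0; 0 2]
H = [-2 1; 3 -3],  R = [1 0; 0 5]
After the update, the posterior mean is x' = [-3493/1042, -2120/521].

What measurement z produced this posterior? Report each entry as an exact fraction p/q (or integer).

z = [3, 3]

x̄ = F·x = [0, 4]
P̄ = F·P·Fᵀ + Q = [8 11; 11 39]
S = H·P̄·Hᵀ + R = [28 -66; -66 230]
K = P̄·Hᵀ·S⁻¹ = [-436/521 -291/1042; -817/1042 -615/1042]
x' − x̄ = [-3493/1042, -4204/521] = K·y
y = (KᵀK)⁻¹·Kᵀ·(x' − x̄) = [-1, 15]
z = y + H·x̄ = [-1, 15] + [4, -12] = [3, 3]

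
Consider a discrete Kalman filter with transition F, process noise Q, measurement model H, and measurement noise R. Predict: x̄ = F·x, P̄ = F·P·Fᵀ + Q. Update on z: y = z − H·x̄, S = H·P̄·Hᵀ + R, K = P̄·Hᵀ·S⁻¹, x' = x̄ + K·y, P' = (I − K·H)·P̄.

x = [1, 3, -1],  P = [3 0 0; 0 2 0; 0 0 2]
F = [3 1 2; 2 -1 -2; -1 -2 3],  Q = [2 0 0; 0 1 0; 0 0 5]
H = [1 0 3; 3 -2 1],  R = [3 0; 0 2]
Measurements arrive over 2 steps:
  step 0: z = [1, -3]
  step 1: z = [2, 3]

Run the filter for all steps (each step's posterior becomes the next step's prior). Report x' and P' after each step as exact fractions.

step 0: x' = [-114280/71357, -48211/71357, 4487/6487], P' = [796155/71357 1031256/71357 -25227/6487; 1031256/71357 1375527/71357 -31682/6487; -25227/6487 -31682/6487 10899/6487]
step 1: x' = [-15068960131/12704002009, -34860687366/12704002009, 13579725996/12704002009], P' = [29977805280/12704002009 34187191341/12704002009 -12936133626/12704002009; 34187191341/12704002009 45211471723/12704002009 -13187510787/12704002009; -12936133626/12704002009 -13187510787/12704002009 9511733050/12704002009]

step 0: x̄ = F·x = [4, 1, -10]
step 0: P̄ = F·P·Fᵀ + Q = [39 8 -1; 8 23 -14; -1 -14 34]
step 0: y = z − H·x̄ = [27, -3]
step 0: S = H·P̄·Hᵀ + R = [342 277; 277 433]
step 0: K = P̄·Hᵀ·S⁻¹ = [-12112/71357 24228/71357; -4750/71357 -2894/71357; 2490/6487 -709/6487]
step 0: x' = x̄ + K·y = [-114280/71357, -48211/71357, 4487/6487]
step 0: P' = (I − K·H)·P̄ = [796155/71357 1031256/71357 -25227/6487; 1031256/71357 1375527/71357 -31682/6487; -25227/6487 -31682/6487 10899/6487]
step 1: x̄ = F·x = [-292337/71357, -279063/71357, 358773/71357]
step 1: P̄ = F·P·Fᵀ + Q = [10626756/71357 3839593/71357 -13232954/71357; 3839593/71357 1812004/71357 -5222836/71357; -13232954/71357 -5222836/71357 17706079/71357]
step 1: y = z − H·x̄ = [-641268/71357, 174183/71357]
step 1: S = H·P̄·Hᵀ + R = [90797814/71357 -23673205/71357; -23673205/71357 16156117/71357]
step 1: K = P̄·Hᵀ·S⁻¹ = [-2943531866/12704002009 4311449766/12704002009; -1791780340/12704002009 -524440105/12704002009; 5199688508/12704002009 -1460823127/12704002009]
step 1: x' = x̄ + K·y = [-15068960131/12704002009, -34860687366/12704002009, 13579725996/12704002009]
step 1: P' = (I − K·H)·P̄ = [29977805280/12704002009 34187191341/12704002009 -12936133626/12704002009; 34187191341/12704002009 45211471723/12704002009 -13187510787/12704002009; -12936133626/12704002009 -13187510787/12704002009 9511733050/12704002009]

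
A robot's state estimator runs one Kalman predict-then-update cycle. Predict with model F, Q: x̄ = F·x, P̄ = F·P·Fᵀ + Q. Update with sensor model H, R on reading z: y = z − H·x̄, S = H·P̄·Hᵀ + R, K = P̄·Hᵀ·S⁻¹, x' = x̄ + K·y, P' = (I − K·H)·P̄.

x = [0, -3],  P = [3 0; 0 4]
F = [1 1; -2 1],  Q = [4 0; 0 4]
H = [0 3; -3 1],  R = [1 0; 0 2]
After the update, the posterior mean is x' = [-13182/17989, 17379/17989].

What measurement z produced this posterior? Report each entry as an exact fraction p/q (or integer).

x̄ = F·x = [-3, -3]
P̄ = F·P·Fᵀ + Q = [11 -2; -2 20]
S = H·P̄·Hᵀ + R = [181 78; 78 133]
K = P̄·Hᵀ·S⁻¹ = [1932/17989 -5867/17989; 5952/17989 26/17989]
x' − x̄ = [40785/17989, 71346/17989] = K·y
y = (KᵀK)⁻¹·Kᵀ·(x' − x̄) = [12, -3]
z = y + H·x̄ = [12, -3] + [-9, 6] = [3, 3]

z = [3, 3]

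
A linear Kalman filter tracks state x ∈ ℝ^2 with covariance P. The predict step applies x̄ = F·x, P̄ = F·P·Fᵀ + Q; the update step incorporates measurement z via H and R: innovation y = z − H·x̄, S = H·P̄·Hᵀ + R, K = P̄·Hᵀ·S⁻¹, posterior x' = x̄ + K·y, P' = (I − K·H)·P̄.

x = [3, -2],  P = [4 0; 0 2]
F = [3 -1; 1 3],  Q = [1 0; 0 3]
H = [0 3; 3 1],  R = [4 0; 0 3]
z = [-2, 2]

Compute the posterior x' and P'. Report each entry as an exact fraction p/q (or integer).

x̄ = F·x = [11, -3]
P̄ = F·P·Fᵀ + Q = [39 6; 6 25]
y = z − H·x̄ = [7, -28]
S = H·P̄·Hᵀ + R = [229 129; 129 415]
K = P̄·Hᵀ·S⁻¹ = [-8397/78394 25845/78394; 12789/39197 86/39197]
x' = x̄ + K·y = [4205/4126, -1604/2063]
P' = (I − K·H)·P̄ = [29577/78394 -5598/39197; -5598/39197 17052/39197]

x' = [4205/4126, -1604/2063]
P' = [29577/78394 -5598/39197; -5598/39197 17052/39197]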